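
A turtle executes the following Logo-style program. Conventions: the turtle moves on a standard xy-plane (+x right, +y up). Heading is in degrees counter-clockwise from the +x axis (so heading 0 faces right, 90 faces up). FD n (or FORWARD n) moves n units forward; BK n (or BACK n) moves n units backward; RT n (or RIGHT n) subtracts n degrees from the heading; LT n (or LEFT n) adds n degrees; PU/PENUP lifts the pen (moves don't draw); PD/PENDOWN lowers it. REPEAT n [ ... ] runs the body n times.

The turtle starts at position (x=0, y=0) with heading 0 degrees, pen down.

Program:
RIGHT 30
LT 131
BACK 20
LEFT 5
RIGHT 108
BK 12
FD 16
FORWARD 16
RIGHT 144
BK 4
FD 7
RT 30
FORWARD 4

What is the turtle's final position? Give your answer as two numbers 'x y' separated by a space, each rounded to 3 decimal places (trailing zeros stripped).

Executing turtle program step by step:
Start: pos=(0,0), heading=0, pen down
RT 30: heading 0 -> 330
LT 131: heading 330 -> 101
BK 20: (0,0) -> (3.816,-19.633) [heading=101, draw]
LT 5: heading 101 -> 106
RT 108: heading 106 -> 358
BK 12: (3.816,-19.633) -> (-8.177,-19.214) [heading=358, draw]
FD 16: (-8.177,-19.214) -> (7.814,-19.772) [heading=358, draw]
FD 16: (7.814,-19.772) -> (23.804,-20.331) [heading=358, draw]
RT 144: heading 358 -> 214
BK 4: (23.804,-20.331) -> (27.12,-18.094) [heading=214, draw]
FD 7: (27.12,-18.094) -> (21.317,-22.008) [heading=214, draw]
RT 30: heading 214 -> 184
FD 4: (21.317,-22.008) -> (17.327,-22.287) [heading=184, draw]
Final: pos=(17.327,-22.287), heading=184, 7 segment(s) drawn

Answer: 17.327 -22.287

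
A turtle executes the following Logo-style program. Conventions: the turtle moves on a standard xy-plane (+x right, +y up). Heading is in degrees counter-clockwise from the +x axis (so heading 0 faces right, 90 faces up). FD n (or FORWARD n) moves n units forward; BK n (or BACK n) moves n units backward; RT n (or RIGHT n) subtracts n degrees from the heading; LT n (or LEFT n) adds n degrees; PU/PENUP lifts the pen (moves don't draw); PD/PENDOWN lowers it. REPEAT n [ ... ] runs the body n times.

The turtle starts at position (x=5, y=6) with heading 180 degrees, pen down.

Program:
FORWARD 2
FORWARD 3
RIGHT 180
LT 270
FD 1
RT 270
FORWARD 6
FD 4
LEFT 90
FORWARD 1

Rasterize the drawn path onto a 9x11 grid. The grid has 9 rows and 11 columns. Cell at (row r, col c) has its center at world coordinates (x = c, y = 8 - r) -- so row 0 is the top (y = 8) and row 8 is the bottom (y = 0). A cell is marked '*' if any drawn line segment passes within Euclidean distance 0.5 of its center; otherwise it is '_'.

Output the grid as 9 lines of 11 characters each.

Answer: ___________
___________
******____*
***********
___________
___________
___________
___________
___________

Derivation:
Segment 0: (5,6) -> (3,6)
Segment 1: (3,6) -> (0,6)
Segment 2: (0,6) -> (-0,5)
Segment 3: (-0,5) -> (6,5)
Segment 4: (6,5) -> (10,5)
Segment 5: (10,5) -> (10,6)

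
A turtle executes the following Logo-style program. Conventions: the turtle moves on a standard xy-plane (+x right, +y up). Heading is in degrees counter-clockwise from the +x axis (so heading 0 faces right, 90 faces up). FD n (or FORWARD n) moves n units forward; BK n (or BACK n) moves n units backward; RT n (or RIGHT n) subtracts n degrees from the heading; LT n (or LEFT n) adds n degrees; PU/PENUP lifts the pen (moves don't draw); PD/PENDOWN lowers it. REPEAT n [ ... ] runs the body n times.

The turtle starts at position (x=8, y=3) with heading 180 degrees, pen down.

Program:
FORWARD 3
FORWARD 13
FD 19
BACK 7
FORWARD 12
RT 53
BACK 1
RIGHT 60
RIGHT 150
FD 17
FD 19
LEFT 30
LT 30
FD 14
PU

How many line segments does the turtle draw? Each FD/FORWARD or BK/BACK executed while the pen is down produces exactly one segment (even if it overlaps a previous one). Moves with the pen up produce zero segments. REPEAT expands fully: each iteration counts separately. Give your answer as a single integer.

Executing turtle program step by step:
Start: pos=(8,3), heading=180, pen down
FD 3: (8,3) -> (5,3) [heading=180, draw]
FD 13: (5,3) -> (-8,3) [heading=180, draw]
FD 19: (-8,3) -> (-27,3) [heading=180, draw]
BK 7: (-27,3) -> (-20,3) [heading=180, draw]
FD 12: (-20,3) -> (-32,3) [heading=180, draw]
RT 53: heading 180 -> 127
BK 1: (-32,3) -> (-31.398,2.201) [heading=127, draw]
RT 60: heading 127 -> 67
RT 150: heading 67 -> 277
FD 17: (-31.398,2.201) -> (-29.326,-14.672) [heading=277, draw]
FD 19: (-29.326,-14.672) -> (-27.011,-33.53) [heading=277, draw]
LT 30: heading 277 -> 307
LT 30: heading 307 -> 337
FD 14: (-27.011,-33.53) -> (-14.124,-39.001) [heading=337, draw]
PU: pen up
Final: pos=(-14.124,-39.001), heading=337, 9 segment(s) drawn
Segments drawn: 9

Answer: 9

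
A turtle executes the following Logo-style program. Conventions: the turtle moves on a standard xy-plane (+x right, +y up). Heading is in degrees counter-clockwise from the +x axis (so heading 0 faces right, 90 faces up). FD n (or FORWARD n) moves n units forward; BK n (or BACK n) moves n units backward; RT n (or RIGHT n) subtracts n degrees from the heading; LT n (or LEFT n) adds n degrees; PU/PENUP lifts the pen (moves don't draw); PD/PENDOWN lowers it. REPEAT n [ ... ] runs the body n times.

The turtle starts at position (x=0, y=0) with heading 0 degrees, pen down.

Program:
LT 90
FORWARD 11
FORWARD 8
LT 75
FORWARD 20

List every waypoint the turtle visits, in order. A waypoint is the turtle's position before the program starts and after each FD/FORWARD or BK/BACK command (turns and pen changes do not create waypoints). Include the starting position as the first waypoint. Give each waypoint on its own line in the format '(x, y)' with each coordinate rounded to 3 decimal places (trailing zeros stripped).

Executing turtle program step by step:
Start: pos=(0,0), heading=0, pen down
LT 90: heading 0 -> 90
FD 11: (0,0) -> (0,11) [heading=90, draw]
FD 8: (0,11) -> (0,19) [heading=90, draw]
LT 75: heading 90 -> 165
FD 20: (0,19) -> (-19.319,24.176) [heading=165, draw]
Final: pos=(-19.319,24.176), heading=165, 3 segment(s) drawn
Waypoints (4 total):
(0, 0)
(0, 11)
(0, 19)
(-19.319, 24.176)

Answer: (0, 0)
(0, 11)
(0, 19)
(-19.319, 24.176)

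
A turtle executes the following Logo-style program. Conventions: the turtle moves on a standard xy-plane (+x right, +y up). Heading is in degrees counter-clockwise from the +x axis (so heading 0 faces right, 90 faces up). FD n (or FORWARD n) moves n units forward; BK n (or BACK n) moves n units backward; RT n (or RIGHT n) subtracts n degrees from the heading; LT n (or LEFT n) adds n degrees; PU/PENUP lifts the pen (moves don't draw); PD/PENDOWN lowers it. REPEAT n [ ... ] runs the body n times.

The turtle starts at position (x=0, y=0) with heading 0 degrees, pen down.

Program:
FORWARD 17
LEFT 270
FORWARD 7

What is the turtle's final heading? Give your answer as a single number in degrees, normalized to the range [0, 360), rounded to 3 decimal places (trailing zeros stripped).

Executing turtle program step by step:
Start: pos=(0,0), heading=0, pen down
FD 17: (0,0) -> (17,0) [heading=0, draw]
LT 270: heading 0 -> 270
FD 7: (17,0) -> (17,-7) [heading=270, draw]
Final: pos=(17,-7), heading=270, 2 segment(s) drawn

Answer: 270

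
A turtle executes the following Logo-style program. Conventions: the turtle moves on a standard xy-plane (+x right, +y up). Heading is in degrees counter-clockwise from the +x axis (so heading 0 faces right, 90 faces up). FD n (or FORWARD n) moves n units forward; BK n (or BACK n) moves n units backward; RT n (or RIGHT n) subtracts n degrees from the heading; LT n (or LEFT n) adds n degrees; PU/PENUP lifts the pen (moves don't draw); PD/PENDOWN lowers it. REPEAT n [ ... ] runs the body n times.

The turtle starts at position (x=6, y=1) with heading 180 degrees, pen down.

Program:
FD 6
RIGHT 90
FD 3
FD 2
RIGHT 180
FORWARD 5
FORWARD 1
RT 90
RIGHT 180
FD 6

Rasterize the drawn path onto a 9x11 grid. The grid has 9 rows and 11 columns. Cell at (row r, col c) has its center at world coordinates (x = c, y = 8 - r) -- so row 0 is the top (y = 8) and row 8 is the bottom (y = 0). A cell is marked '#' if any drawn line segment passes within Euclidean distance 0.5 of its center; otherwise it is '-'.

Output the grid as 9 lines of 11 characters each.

Answer: -----------
-----------
#----------
#----------
#----------
#----------
#----------
#######----
#######----

Derivation:
Segment 0: (6,1) -> (0,1)
Segment 1: (0,1) -> (0,4)
Segment 2: (0,4) -> (0,6)
Segment 3: (0,6) -> (0,1)
Segment 4: (0,1) -> (0,0)
Segment 5: (0,0) -> (6,0)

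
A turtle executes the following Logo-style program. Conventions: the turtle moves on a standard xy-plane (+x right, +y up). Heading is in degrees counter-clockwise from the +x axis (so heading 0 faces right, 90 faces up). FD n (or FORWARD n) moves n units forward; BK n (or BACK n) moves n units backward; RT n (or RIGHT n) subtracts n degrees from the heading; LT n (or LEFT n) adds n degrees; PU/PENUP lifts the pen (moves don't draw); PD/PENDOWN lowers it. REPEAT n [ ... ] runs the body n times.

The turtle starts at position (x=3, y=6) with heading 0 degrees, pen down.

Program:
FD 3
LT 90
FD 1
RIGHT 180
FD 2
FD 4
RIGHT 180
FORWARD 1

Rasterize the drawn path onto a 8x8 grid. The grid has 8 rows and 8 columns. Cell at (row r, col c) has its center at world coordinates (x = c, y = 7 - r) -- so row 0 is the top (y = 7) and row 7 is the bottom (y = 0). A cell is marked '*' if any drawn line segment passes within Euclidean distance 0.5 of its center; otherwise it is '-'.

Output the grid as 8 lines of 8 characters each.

Segment 0: (3,6) -> (6,6)
Segment 1: (6,6) -> (6,7)
Segment 2: (6,7) -> (6,5)
Segment 3: (6,5) -> (6,1)
Segment 4: (6,1) -> (6,2)

Answer: ------*-
---****-
------*-
------*-
------*-
------*-
------*-
--------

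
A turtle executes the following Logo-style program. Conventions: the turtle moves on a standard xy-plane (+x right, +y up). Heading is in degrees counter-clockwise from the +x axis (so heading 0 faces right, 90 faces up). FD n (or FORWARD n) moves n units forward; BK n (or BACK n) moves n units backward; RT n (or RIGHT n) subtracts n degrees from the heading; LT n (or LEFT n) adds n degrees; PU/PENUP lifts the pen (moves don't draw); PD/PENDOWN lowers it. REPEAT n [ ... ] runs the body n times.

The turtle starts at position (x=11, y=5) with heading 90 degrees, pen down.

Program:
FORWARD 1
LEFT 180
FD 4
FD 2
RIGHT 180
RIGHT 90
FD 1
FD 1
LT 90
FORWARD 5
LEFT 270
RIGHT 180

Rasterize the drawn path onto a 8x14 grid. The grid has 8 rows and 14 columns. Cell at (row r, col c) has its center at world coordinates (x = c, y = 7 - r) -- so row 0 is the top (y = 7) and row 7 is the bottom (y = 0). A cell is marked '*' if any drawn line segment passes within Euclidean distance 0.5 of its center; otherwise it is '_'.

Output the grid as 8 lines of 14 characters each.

Answer: ______________
___________*__
___________*_*
___________*_*
___________*_*
___________*_*
___________*_*
___________***

Derivation:
Segment 0: (11,5) -> (11,6)
Segment 1: (11,6) -> (11,2)
Segment 2: (11,2) -> (11,0)
Segment 3: (11,0) -> (12,0)
Segment 4: (12,0) -> (13,0)
Segment 5: (13,0) -> (13,5)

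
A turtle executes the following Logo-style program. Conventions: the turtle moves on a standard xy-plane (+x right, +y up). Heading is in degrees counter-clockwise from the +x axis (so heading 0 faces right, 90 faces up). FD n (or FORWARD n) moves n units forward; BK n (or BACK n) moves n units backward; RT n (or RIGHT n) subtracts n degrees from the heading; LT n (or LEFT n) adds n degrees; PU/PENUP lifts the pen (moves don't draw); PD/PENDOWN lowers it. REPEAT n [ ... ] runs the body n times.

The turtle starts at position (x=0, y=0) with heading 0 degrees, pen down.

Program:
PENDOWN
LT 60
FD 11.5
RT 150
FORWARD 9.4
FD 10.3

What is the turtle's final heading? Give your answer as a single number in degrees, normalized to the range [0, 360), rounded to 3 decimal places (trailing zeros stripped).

Executing turtle program step by step:
Start: pos=(0,0), heading=0, pen down
PD: pen down
LT 60: heading 0 -> 60
FD 11.5: (0,0) -> (5.75,9.959) [heading=60, draw]
RT 150: heading 60 -> 270
FD 9.4: (5.75,9.959) -> (5.75,0.559) [heading=270, draw]
FD 10.3: (5.75,0.559) -> (5.75,-9.741) [heading=270, draw]
Final: pos=(5.75,-9.741), heading=270, 3 segment(s) drawn

Answer: 270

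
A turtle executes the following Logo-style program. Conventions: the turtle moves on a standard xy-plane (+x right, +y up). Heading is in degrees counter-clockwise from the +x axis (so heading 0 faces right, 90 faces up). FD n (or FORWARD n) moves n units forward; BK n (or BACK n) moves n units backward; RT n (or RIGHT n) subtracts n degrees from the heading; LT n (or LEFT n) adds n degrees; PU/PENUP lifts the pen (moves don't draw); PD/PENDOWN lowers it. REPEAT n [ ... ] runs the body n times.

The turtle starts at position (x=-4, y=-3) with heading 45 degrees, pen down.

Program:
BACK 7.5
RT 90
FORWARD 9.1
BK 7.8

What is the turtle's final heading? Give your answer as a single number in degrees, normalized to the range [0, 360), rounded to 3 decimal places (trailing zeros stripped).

Executing turtle program step by step:
Start: pos=(-4,-3), heading=45, pen down
BK 7.5: (-4,-3) -> (-9.303,-8.303) [heading=45, draw]
RT 90: heading 45 -> 315
FD 9.1: (-9.303,-8.303) -> (-2.869,-14.738) [heading=315, draw]
BK 7.8: (-2.869,-14.738) -> (-8.384,-9.223) [heading=315, draw]
Final: pos=(-8.384,-9.223), heading=315, 3 segment(s) drawn

Answer: 315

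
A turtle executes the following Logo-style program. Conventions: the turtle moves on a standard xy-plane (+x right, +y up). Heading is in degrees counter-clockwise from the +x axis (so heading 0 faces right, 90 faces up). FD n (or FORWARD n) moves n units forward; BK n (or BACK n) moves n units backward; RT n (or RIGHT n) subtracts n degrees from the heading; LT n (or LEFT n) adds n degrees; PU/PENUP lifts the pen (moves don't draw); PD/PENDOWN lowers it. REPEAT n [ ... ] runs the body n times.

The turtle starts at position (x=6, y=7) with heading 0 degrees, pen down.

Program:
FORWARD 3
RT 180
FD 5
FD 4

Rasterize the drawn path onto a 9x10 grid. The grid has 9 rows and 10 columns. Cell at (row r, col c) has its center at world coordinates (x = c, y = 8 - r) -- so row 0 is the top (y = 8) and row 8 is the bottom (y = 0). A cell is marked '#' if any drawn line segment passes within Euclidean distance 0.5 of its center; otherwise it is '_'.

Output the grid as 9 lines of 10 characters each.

Segment 0: (6,7) -> (9,7)
Segment 1: (9,7) -> (4,7)
Segment 2: (4,7) -> (0,7)

Answer: __________
##########
__________
__________
__________
__________
__________
__________
__________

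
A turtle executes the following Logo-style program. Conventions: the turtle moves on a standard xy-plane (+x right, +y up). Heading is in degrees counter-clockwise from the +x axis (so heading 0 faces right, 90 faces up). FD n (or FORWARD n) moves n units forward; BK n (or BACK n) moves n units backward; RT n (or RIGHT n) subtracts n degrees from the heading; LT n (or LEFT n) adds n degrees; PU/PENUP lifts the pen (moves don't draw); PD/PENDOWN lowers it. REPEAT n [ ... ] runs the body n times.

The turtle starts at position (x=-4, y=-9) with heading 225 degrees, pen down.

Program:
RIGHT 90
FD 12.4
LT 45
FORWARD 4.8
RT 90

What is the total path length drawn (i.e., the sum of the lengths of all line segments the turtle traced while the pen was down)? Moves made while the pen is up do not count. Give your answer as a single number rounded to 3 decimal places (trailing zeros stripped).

Answer: 17.2

Derivation:
Executing turtle program step by step:
Start: pos=(-4,-9), heading=225, pen down
RT 90: heading 225 -> 135
FD 12.4: (-4,-9) -> (-12.768,-0.232) [heading=135, draw]
LT 45: heading 135 -> 180
FD 4.8: (-12.768,-0.232) -> (-17.568,-0.232) [heading=180, draw]
RT 90: heading 180 -> 90
Final: pos=(-17.568,-0.232), heading=90, 2 segment(s) drawn

Segment lengths:
  seg 1: (-4,-9) -> (-12.768,-0.232), length = 12.4
  seg 2: (-12.768,-0.232) -> (-17.568,-0.232), length = 4.8
Total = 17.2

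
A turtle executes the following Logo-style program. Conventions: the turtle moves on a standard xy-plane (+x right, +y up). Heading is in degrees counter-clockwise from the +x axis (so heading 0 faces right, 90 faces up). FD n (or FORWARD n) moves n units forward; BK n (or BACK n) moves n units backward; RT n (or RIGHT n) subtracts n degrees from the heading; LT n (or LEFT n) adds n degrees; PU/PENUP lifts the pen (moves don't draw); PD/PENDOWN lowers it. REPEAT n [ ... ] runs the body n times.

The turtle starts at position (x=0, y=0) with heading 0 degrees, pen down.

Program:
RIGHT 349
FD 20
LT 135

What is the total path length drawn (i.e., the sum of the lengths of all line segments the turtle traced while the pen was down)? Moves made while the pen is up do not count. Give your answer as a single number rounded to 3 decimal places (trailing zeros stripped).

Executing turtle program step by step:
Start: pos=(0,0), heading=0, pen down
RT 349: heading 0 -> 11
FD 20: (0,0) -> (19.633,3.816) [heading=11, draw]
LT 135: heading 11 -> 146
Final: pos=(19.633,3.816), heading=146, 1 segment(s) drawn

Segment lengths:
  seg 1: (0,0) -> (19.633,3.816), length = 20
Total = 20

Answer: 20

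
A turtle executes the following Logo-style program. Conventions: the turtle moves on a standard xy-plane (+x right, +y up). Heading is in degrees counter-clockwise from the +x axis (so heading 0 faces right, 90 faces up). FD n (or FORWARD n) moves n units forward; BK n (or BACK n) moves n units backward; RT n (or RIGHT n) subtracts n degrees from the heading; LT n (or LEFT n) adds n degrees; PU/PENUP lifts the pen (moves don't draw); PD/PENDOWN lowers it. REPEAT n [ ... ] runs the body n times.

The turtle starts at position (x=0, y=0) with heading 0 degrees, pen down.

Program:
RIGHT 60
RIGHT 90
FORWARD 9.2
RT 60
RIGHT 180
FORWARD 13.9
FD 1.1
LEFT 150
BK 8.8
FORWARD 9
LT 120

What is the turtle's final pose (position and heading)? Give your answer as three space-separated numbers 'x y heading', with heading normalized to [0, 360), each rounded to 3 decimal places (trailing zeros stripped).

Executing turtle program step by step:
Start: pos=(0,0), heading=0, pen down
RT 60: heading 0 -> 300
RT 90: heading 300 -> 210
FD 9.2: (0,0) -> (-7.967,-4.6) [heading=210, draw]
RT 60: heading 210 -> 150
RT 180: heading 150 -> 330
FD 13.9: (-7.967,-4.6) -> (4.07,-11.55) [heading=330, draw]
FD 1.1: (4.07,-11.55) -> (5.023,-12.1) [heading=330, draw]
LT 150: heading 330 -> 120
BK 8.8: (5.023,-12.1) -> (9.423,-19.721) [heading=120, draw]
FD 9: (9.423,-19.721) -> (4.923,-11.927) [heading=120, draw]
LT 120: heading 120 -> 240
Final: pos=(4.923,-11.927), heading=240, 5 segment(s) drawn

Answer: 4.923 -11.927 240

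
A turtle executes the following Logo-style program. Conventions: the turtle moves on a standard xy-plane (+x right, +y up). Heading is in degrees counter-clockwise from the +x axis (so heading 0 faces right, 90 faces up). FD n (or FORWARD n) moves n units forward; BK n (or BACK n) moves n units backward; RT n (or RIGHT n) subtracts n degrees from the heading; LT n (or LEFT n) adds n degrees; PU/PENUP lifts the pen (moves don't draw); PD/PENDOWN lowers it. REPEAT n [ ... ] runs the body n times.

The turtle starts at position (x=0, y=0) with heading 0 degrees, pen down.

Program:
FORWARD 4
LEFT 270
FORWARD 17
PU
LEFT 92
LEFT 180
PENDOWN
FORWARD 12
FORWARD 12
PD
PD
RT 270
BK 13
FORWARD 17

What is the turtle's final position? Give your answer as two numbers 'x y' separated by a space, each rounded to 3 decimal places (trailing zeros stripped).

Answer: -19.846 -21.835

Derivation:
Executing turtle program step by step:
Start: pos=(0,0), heading=0, pen down
FD 4: (0,0) -> (4,0) [heading=0, draw]
LT 270: heading 0 -> 270
FD 17: (4,0) -> (4,-17) [heading=270, draw]
PU: pen up
LT 92: heading 270 -> 2
LT 180: heading 2 -> 182
PD: pen down
FD 12: (4,-17) -> (-7.993,-17.419) [heading=182, draw]
FD 12: (-7.993,-17.419) -> (-19.985,-17.838) [heading=182, draw]
PD: pen down
PD: pen down
RT 270: heading 182 -> 272
BK 13: (-19.985,-17.838) -> (-20.439,-4.846) [heading=272, draw]
FD 17: (-20.439,-4.846) -> (-19.846,-21.835) [heading=272, draw]
Final: pos=(-19.846,-21.835), heading=272, 6 segment(s) drawn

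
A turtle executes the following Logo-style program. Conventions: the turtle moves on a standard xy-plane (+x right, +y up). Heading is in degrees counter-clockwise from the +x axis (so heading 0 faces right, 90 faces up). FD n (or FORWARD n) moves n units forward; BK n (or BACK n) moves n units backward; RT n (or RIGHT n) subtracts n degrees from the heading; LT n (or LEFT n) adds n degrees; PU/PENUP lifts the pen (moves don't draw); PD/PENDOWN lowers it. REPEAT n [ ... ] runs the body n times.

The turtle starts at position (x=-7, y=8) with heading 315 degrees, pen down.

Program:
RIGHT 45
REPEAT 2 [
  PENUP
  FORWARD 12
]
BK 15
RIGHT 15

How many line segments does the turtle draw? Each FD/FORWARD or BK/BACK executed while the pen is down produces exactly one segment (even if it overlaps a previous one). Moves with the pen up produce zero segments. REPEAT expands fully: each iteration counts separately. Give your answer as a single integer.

Executing turtle program step by step:
Start: pos=(-7,8), heading=315, pen down
RT 45: heading 315 -> 270
REPEAT 2 [
  -- iteration 1/2 --
  PU: pen up
  FD 12: (-7,8) -> (-7,-4) [heading=270, move]
  -- iteration 2/2 --
  PU: pen up
  FD 12: (-7,-4) -> (-7,-16) [heading=270, move]
]
BK 15: (-7,-16) -> (-7,-1) [heading=270, move]
RT 15: heading 270 -> 255
Final: pos=(-7,-1), heading=255, 0 segment(s) drawn
Segments drawn: 0

Answer: 0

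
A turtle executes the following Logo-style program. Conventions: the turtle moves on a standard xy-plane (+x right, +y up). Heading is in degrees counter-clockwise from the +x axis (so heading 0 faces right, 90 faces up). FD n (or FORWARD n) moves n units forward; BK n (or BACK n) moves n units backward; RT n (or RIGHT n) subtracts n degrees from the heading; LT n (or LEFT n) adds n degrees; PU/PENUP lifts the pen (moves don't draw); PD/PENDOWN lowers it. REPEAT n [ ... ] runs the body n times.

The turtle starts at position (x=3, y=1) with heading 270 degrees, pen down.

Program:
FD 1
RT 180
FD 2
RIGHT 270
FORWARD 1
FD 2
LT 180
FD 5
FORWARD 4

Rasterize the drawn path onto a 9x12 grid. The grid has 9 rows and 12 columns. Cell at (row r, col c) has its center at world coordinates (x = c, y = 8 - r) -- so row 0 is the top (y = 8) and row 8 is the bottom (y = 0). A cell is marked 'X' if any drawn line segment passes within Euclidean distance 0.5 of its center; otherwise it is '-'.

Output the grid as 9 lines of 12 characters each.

Answer: ------------
------------
------------
------------
------------
------------
XXXXXXXXXX--
---X--------
---X--------

Derivation:
Segment 0: (3,1) -> (3,0)
Segment 1: (3,0) -> (3,2)
Segment 2: (3,2) -> (2,2)
Segment 3: (2,2) -> (0,2)
Segment 4: (0,2) -> (5,2)
Segment 5: (5,2) -> (9,2)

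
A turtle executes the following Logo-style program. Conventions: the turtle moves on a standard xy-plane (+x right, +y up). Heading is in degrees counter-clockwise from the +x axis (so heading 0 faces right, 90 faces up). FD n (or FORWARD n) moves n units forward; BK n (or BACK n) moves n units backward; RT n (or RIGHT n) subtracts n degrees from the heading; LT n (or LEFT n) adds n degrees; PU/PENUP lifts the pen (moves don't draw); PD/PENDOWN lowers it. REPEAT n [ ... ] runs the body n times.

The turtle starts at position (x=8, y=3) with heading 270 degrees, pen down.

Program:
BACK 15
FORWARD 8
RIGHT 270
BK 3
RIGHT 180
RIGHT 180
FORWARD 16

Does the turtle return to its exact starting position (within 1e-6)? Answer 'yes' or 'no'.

Executing turtle program step by step:
Start: pos=(8,3), heading=270, pen down
BK 15: (8,3) -> (8,18) [heading=270, draw]
FD 8: (8,18) -> (8,10) [heading=270, draw]
RT 270: heading 270 -> 0
BK 3: (8,10) -> (5,10) [heading=0, draw]
RT 180: heading 0 -> 180
RT 180: heading 180 -> 0
FD 16: (5,10) -> (21,10) [heading=0, draw]
Final: pos=(21,10), heading=0, 4 segment(s) drawn

Start position: (8, 3)
Final position: (21, 10)
Distance = 14.765; >= 1e-6 -> NOT closed

Answer: no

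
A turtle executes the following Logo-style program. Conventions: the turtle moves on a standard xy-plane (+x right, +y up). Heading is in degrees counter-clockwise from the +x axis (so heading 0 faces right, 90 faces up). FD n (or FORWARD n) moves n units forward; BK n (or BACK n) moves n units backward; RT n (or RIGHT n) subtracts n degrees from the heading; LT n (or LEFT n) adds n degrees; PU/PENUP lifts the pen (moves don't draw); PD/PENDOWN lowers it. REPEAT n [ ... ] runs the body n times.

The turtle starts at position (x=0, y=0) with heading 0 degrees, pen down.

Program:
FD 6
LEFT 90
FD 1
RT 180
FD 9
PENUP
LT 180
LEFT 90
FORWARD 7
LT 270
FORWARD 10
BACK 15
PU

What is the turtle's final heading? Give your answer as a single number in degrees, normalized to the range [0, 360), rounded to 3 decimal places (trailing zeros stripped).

Answer: 90

Derivation:
Executing turtle program step by step:
Start: pos=(0,0), heading=0, pen down
FD 6: (0,0) -> (6,0) [heading=0, draw]
LT 90: heading 0 -> 90
FD 1: (6,0) -> (6,1) [heading=90, draw]
RT 180: heading 90 -> 270
FD 9: (6,1) -> (6,-8) [heading=270, draw]
PU: pen up
LT 180: heading 270 -> 90
LT 90: heading 90 -> 180
FD 7: (6,-8) -> (-1,-8) [heading=180, move]
LT 270: heading 180 -> 90
FD 10: (-1,-8) -> (-1,2) [heading=90, move]
BK 15: (-1,2) -> (-1,-13) [heading=90, move]
PU: pen up
Final: pos=(-1,-13), heading=90, 3 segment(s) drawn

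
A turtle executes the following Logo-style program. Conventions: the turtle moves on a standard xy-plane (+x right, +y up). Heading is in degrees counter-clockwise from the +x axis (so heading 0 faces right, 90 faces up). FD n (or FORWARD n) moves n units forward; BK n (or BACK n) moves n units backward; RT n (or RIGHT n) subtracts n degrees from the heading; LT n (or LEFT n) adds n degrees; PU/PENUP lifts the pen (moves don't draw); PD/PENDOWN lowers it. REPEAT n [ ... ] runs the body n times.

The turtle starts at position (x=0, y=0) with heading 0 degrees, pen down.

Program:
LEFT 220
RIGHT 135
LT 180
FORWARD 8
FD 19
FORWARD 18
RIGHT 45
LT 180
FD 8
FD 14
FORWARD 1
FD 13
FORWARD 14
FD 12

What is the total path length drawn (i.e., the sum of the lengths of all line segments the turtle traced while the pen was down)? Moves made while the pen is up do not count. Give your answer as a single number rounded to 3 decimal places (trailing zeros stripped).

Executing turtle program step by step:
Start: pos=(0,0), heading=0, pen down
LT 220: heading 0 -> 220
RT 135: heading 220 -> 85
LT 180: heading 85 -> 265
FD 8: (0,0) -> (-0.697,-7.97) [heading=265, draw]
FD 19: (-0.697,-7.97) -> (-2.353,-26.897) [heading=265, draw]
FD 18: (-2.353,-26.897) -> (-3.922,-44.829) [heading=265, draw]
RT 45: heading 265 -> 220
LT 180: heading 220 -> 40
FD 8: (-3.922,-44.829) -> (2.206,-39.686) [heading=40, draw]
FD 14: (2.206,-39.686) -> (12.931,-30.687) [heading=40, draw]
FD 1: (12.931,-30.687) -> (13.697,-30.045) [heading=40, draw]
FD 13: (13.697,-30.045) -> (23.656,-21.688) [heading=40, draw]
FD 14: (23.656,-21.688) -> (34.38,-12.689) [heading=40, draw]
FD 12: (34.38,-12.689) -> (43.573,-4.976) [heading=40, draw]
Final: pos=(43.573,-4.976), heading=40, 9 segment(s) drawn

Segment lengths:
  seg 1: (0,0) -> (-0.697,-7.97), length = 8
  seg 2: (-0.697,-7.97) -> (-2.353,-26.897), length = 19
  seg 3: (-2.353,-26.897) -> (-3.922,-44.829), length = 18
  seg 4: (-3.922,-44.829) -> (2.206,-39.686), length = 8
  seg 5: (2.206,-39.686) -> (12.931,-30.687), length = 14
  seg 6: (12.931,-30.687) -> (13.697,-30.045), length = 1
  seg 7: (13.697,-30.045) -> (23.656,-21.688), length = 13
  seg 8: (23.656,-21.688) -> (34.38,-12.689), length = 14
  seg 9: (34.38,-12.689) -> (43.573,-4.976), length = 12
Total = 107

Answer: 107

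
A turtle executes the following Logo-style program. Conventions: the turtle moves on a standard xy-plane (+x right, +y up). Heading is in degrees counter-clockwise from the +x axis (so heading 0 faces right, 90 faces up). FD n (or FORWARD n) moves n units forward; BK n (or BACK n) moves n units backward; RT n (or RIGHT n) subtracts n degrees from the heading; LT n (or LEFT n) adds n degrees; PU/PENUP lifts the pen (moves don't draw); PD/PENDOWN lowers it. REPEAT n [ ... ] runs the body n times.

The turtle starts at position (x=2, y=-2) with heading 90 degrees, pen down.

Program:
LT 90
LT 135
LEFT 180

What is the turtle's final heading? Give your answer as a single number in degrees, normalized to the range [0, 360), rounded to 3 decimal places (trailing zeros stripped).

Answer: 135

Derivation:
Executing turtle program step by step:
Start: pos=(2,-2), heading=90, pen down
LT 90: heading 90 -> 180
LT 135: heading 180 -> 315
LT 180: heading 315 -> 135
Final: pos=(2,-2), heading=135, 0 segment(s) drawn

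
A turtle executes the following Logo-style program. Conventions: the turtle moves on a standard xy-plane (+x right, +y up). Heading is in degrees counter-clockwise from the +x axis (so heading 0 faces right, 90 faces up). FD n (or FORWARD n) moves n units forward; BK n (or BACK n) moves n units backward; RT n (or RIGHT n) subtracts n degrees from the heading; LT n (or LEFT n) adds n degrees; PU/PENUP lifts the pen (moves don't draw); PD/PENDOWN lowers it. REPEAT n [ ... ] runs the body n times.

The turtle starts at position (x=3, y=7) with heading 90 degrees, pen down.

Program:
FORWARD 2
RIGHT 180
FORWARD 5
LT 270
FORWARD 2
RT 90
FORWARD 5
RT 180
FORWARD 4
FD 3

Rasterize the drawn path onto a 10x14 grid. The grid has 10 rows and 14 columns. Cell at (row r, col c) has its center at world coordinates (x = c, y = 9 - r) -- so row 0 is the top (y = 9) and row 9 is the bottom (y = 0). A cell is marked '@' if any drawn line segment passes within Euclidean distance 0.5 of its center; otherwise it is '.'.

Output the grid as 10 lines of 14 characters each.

Answer: .@.@..........
.@.@..........
.@.@..........
.@.@..........
.@.@..........
.@@@..........
.@............
.@............
..............
..............

Derivation:
Segment 0: (3,7) -> (3,9)
Segment 1: (3,9) -> (3,4)
Segment 2: (3,4) -> (1,4)
Segment 3: (1,4) -> (1,9)
Segment 4: (1,9) -> (1,5)
Segment 5: (1,5) -> (1,2)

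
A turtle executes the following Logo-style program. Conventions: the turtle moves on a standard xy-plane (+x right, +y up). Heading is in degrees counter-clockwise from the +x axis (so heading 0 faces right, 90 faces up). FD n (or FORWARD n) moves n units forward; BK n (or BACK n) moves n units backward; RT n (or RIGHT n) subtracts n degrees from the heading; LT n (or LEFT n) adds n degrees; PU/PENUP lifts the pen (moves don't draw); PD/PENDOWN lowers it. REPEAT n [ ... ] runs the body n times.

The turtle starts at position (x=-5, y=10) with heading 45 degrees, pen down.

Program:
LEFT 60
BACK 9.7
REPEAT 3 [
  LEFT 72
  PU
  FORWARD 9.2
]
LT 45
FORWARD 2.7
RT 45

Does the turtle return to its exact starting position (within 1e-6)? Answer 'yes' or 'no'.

Answer: no

Derivation:
Executing turtle program step by step:
Start: pos=(-5,10), heading=45, pen down
LT 60: heading 45 -> 105
BK 9.7: (-5,10) -> (-2.489,0.631) [heading=105, draw]
REPEAT 3 [
  -- iteration 1/3 --
  LT 72: heading 105 -> 177
  PU: pen up
  FD 9.2: (-2.489,0.631) -> (-11.677,1.112) [heading=177, move]
  -- iteration 2/3 --
  LT 72: heading 177 -> 249
  PU: pen up
  FD 9.2: (-11.677,1.112) -> (-14.974,-7.477) [heading=249, move]
  -- iteration 3/3 --
  LT 72: heading 249 -> 321
  PU: pen up
  FD 9.2: (-14.974,-7.477) -> (-7.824,-13.267) [heading=321, move]
]
LT 45: heading 321 -> 6
FD 2.7: (-7.824,-13.267) -> (-5.139,-12.984) [heading=6, move]
RT 45: heading 6 -> 321
Final: pos=(-5.139,-12.984), heading=321, 1 segment(s) drawn

Start position: (-5, 10)
Final position: (-5.139, -12.984)
Distance = 22.985; >= 1e-6 -> NOT closed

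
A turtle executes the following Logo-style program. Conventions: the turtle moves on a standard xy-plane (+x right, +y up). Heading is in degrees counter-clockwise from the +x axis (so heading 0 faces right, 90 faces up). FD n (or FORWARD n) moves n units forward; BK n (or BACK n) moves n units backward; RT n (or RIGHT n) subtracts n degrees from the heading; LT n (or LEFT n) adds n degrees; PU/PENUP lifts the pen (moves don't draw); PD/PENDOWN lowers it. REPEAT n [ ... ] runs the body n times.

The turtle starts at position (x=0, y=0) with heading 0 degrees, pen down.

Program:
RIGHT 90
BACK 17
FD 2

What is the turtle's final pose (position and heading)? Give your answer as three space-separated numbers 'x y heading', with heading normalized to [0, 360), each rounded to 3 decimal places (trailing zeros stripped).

Answer: 0 15 270

Derivation:
Executing turtle program step by step:
Start: pos=(0,0), heading=0, pen down
RT 90: heading 0 -> 270
BK 17: (0,0) -> (0,17) [heading=270, draw]
FD 2: (0,17) -> (0,15) [heading=270, draw]
Final: pos=(0,15), heading=270, 2 segment(s) drawn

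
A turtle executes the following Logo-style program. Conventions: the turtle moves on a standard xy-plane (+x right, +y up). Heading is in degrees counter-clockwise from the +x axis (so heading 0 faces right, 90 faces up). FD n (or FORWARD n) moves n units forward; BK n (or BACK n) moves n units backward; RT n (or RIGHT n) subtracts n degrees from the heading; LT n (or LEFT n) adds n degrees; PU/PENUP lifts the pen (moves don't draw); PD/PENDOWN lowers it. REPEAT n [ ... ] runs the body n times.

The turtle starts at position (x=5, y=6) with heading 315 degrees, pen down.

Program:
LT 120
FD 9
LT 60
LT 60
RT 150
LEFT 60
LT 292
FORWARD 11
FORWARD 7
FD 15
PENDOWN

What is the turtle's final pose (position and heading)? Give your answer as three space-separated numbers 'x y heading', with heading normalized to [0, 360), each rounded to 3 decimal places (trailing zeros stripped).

Answer: 33.684 34.553 37

Derivation:
Executing turtle program step by step:
Start: pos=(5,6), heading=315, pen down
LT 120: heading 315 -> 75
FD 9: (5,6) -> (7.329,14.693) [heading=75, draw]
LT 60: heading 75 -> 135
LT 60: heading 135 -> 195
RT 150: heading 195 -> 45
LT 60: heading 45 -> 105
LT 292: heading 105 -> 37
FD 11: (7.329,14.693) -> (16.114,21.313) [heading=37, draw]
FD 7: (16.114,21.313) -> (21.705,25.526) [heading=37, draw]
FD 15: (21.705,25.526) -> (33.684,34.553) [heading=37, draw]
PD: pen down
Final: pos=(33.684,34.553), heading=37, 4 segment(s) drawn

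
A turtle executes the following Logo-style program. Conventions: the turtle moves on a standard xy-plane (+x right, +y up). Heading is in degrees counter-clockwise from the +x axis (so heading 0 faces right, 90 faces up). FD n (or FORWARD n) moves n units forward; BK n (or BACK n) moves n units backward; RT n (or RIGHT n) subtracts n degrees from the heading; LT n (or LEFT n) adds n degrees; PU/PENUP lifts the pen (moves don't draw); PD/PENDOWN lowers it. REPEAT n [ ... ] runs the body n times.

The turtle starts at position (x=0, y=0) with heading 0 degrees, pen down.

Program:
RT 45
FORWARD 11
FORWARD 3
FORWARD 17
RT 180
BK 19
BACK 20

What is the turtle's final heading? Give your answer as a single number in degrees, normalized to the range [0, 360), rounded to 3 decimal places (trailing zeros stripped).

Executing turtle program step by step:
Start: pos=(0,0), heading=0, pen down
RT 45: heading 0 -> 315
FD 11: (0,0) -> (7.778,-7.778) [heading=315, draw]
FD 3: (7.778,-7.778) -> (9.899,-9.899) [heading=315, draw]
FD 17: (9.899,-9.899) -> (21.92,-21.92) [heading=315, draw]
RT 180: heading 315 -> 135
BK 19: (21.92,-21.92) -> (35.355,-35.355) [heading=135, draw]
BK 20: (35.355,-35.355) -> (49.497,-49.497) [heading=135, draw]
Final: pos=(49.497,-49.497), heading=135, 5 segment(s) drawn

Answer: 135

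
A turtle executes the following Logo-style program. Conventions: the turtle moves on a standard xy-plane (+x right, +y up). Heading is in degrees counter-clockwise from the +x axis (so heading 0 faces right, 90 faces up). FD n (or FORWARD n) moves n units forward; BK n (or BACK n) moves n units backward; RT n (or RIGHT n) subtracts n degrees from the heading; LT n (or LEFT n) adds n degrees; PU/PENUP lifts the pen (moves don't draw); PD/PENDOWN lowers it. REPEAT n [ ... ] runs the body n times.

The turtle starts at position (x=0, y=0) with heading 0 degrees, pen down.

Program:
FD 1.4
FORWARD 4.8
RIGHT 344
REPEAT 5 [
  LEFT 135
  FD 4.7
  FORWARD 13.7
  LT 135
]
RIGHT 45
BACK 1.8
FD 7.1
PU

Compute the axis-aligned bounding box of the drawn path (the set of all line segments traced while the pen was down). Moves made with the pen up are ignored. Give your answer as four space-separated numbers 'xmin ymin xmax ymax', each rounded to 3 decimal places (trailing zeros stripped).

Executing turtle program step by step:
Start: pos=(0,0), heading=0, pen down
FD 1.4: (0,0) -> (1.4,0) [heading=0, draw]
FD 4.8: (1.4,0) -> (6.2,0) [heading=0, draw]
RT 344: heading 0 -> 16
REPEAT 5 [
  -- iteration 1/5 --
  LT 135: heading 16 -> 151
  FD 4.7: (6.2,0) -> (2.089,2.279) [heading=151, draw]
  FD 13.7: (2.089,2.279) -> (-9.893,8.92) [heading=151, draw]
  LT 135: heading 151 -> 286
  -- iteration 2/5 --
  LT 135: heading 286 -> 61
  FD 4.7: (-9.893,8.92) -> (-7.614,13.031) [heading=61, draw]
  FD 13.7: (-7.614,13.031) -> (-0.973,25.013) [heading=61, draw]
  LT 135: heading 61 -> 196
  -- iteration 3/5 --
  LT 135: heading 196 -> 331
  FD 4.7: (-0.973,25.013) -> (3.138,22.735) [heading=331, draw]
  FD 13.7: (3.138,22.735) -> (15.12,16.093) [heading=331, draw]
  LT 135: heading 331 -> 106
  -- iteration 4/5 --
  LT 135: heading 106 -> 241
  FD 4.7: (15.12,16.093) -> (12.842,11.982) [heading=241, draw]
  FD 13.7: (12.842,11.982) -> (6.2,0) [heading=241, draw]
  LT 135: heading 241 -> 16
  -- iteration 5/5 --
  LT 135: heading 16 -> 151
  FD 4.7: (6.2,0) -> (2.089,2.279) [heading=151, draw]
  FD 13.7: (2.089,2.279) -> (-9.893,8.92) [heading=151, draw]
  LT 135: heading 151 -> 286
]
RT 45: heading 286 -> 241
BK 1.8: (-9.893,8.92) -> (-9.02,10.495) [heading=241, draw]
FD 7.1: (-9.02,10.495) -> (-12.462,4.285) [heading=241, draw]
PU: pen up
Final: pos=(-12.462,4.285), heading=241, 14 segment(s) drawn

Segment endpoints: x in {-12.462, -9.893, -9.893, -9.02, -7.614, -0.973, 0, 1.4, 2.089, 2.089, 3.138, 6.2, 6.2, 12.842, 15.12}, y in {0, 0, 2.279, 2.279, 4.285, 8.92, 8.92, 10.495, 11.982, 13.031, 16.093, 22.735, 25.013}
xmin=-12.462, ymin=0, xmax=15.12, ymax=25.013

Answer: -12.462 0 15.12 25.013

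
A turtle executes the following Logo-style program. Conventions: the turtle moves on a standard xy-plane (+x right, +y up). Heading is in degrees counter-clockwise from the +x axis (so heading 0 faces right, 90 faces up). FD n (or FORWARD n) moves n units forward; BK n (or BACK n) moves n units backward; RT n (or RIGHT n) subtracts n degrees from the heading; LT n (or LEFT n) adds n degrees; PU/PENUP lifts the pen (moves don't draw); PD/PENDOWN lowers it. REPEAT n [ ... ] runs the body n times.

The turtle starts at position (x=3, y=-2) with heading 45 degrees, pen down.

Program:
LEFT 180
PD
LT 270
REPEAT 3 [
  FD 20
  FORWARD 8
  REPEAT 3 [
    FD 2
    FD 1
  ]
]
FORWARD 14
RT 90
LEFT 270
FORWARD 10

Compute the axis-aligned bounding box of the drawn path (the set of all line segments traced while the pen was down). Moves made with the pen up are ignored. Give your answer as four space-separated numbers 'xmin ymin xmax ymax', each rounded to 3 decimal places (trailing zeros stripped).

Executing turtle program step by step:
Start: pos=(3,-2), heading=45, pen down
LT 180: heading 45 -> 225
PD: pen down
LT 270: heading 225 -> 135
REPEAT 3 [
  -- iteration 1/3 --
  FD 20: (3,-2) -> (-11.142,12.142) [heading=135, draw]
  FD 8: (-11.142,12.142) -> (-16.799,17.799) [heading=135, draw]
  REPEAT 3 [
    -- iteration 1/3 --
    FD 2: (-16.799,17.799) -> (-18.213,19.213) [heading=135, draw]
    FD 1: (-18.213,19.213) -> (-18.92,19.92) [heading=135, draw]
    -- iteration 2/3 --
    FD 2: (-18.92,19.92) -> (-20.335,21.335) [heading=135, draw]
    FD 1: (-20.335,21.335) -> (-21.042,22.042) [heading=135, draw]
    -- iteration 3/3 --
    FD 2: (-21.042,22.042) -> (-22.456,23.456) [heading=135, draw]
    FD 1: (-22.456,23.456) -> (-23.163,24.163) [heading=135, draw]
  ]
  -- iteration 2/3 --
  FD 20: (-23.163,24.163) -> (-37.305,38.305) [heading=135, draw]
  FD 8: (-37.305,38.305) -> (-42.962,43.962) [heading=135, draw]
  REPEAT 3 [
    -- iteration 1/3 --
    FD 2: (-42.962,43.962) -> (-44.376,45.376) [heading=135, draw]
    FD 1: (-44.376,45.376) -> (-45.083,46.083) [heading=135, draw]
    -- iteration 2/3 --
    FD 2: (-45.083,46.083) -> (-46.497,47.497) [heading=135, draw]
    FD 1: (-46.497,47.497) -> (-47.205,48.205) [heading=135, draw]
    -- iteration 3/3 --
    FD 2: (-47.205,48.205) -> (-48.619,49.619) [heading=135, draw]
    FD 1: (-48.619,49.619) -> (-49.326,50.326) [heading=135, draw]
  ]
  -- iteration 3/3 --
  FD 20: (-49.326,50.326) -> (-63.468,64.468) [heading=135, draw]
  FD 8: (-63.468,64.468) -> (-69.125,70.125) [heading=135, draw]
  REPEAT 3 [
    -- iteration 1/3 --
    FD 2: (-69.125,70.125) -> (-70.539,71.539) [heading=135, draw]
    FD 1: (-70.539,71.539) -> (-71.246,72.246) [heading=135, draw]
    -- iteration 2/3 --
    FD 2: (-71.246,72.246) -> (-72.66,73.66) [heading=135, draw]
    FD 1: (-72.66,73.66) -> (-73.368,74.368) [heading=135, draw]
    -- iteration 3/3 --
    FD 2: (-73.368,74.368) -> (-74.782,75.782) [heading=135, draw]
    FD 1: (-74.782,75.782) -> (-75.489,76.489) [heading=135, draw]
  ]
]
FD 14: (-75.489,76.489) -> (-85.388,86.388) [heading=135, draw]
RT 90: heading 135 -> 45
LT 270: heading 45 -> 315
FD 10: (-85.388,86.388) -> (-78.317,79.317) [heading=315, draw]
Final: pos=(-78.317,79.317), heading=315, 26 segment(s) drawn

Segment endpoints: x in {-85.388, -78.317, -75.489, -74.782, -73.368, -72.66, -71.246, -70.539, -69.125, -63.468, -49.326, -48.619, -47.205, -46.497, -45.083, -44.376, -42.962, -37.305, -23.163, -22.456, -21.042, -20.335, -18.92, -18.213, -16.799, -11.142, 3}, y in {-2, 12.142, 17.799, 19.213, 19.92, 21.335, 22.042, 23.456, 24.163, 38.305, 43.962, 45.376, 46.083, 47.497, 48.205, 49.619, 50.326, 64.468, 70.125, 71.539, 72.246, 73.66, 74.368, 75.782, 76.489, 79.317, 86.388}
xmin=-85.388, ymin=-2, xmax=3, ymax=86.388

Answer: -85.388 -2 3 86.388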